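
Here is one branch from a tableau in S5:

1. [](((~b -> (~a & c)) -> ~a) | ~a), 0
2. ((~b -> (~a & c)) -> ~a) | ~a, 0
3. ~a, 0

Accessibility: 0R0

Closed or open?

Not closed

No atom appears with both signs at the same world.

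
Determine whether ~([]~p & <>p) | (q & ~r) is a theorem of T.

Tableau for the negation ~(~([]~p & <>p) | (q & ~r)):
1. ~(~([]~p & <>p) | (q & ~r)), u
2. []~p & <>p, u   [~|-rule on 1]
3. ~(q & ~r), u   [~|-rule on 1]
4. []~p, u   [&-rule on 2]
5. <>p, u   [&-rule on 2]
6. ~p, u   [[]-rule on 4 via uRu]
7. r, u   [~&-rule on 3 (branches; this branch)]
8. p, v   [<>-rule on 5: fresh world v, uRv]
9. ~p, v   [[]-rule on 4 via uRv]
Accessibility: uRu, uRv, vRv
Branch closes: p and ~p both at v.
All branches of the negation close; one closing branch shown above.

Valid in T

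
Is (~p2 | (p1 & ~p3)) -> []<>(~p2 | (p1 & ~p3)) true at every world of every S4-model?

Tableau for the negation ~((~p2 | (p1 & ~p3)) -> []<>(~p2 | (p1 & ~p3))):
1. ~((~p2 | (p1 & ~p3)) -> []<>(~p2 | (p1 & ~p3))), 0
2. ~p2 | (p1 & ~p3), 0
3. ~[]<>(~p2 | (p1 & ~p3)), 0
4. p1 & ~p3, 0
5. p1, 0
6. ~p3, 0
7. ~<>(~p2 | (p1 & ~p3)), 1
8. ~(~p2 | (p1 & ~p3)), 1
9. p2, 1
10. ~(p1 & ~p3), 1
11. p3, 1
Accessibility: 0R0, 0R1, 1R1
The negation has an open branch (countermodel exists).

No, not valid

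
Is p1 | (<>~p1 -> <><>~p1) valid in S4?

Yes, valid

Tableau for the negation ~(p1 | (<>~p1 -> <><>~p1)):
1. ~(p1 | (<>~p1 -> <><>~p1)), u
2. ~p1, u
3. ~(<>~p1 -> <><>~p1), u
4. <>~p1, u
5. ~<><>~p1, u
6. ~<>~p1, u
7. p1, u
Accessibility: uRu
Branch closes: p1 and ~p1 both at u.
Every branch of the negation's tableau closes; the branch above is one of them.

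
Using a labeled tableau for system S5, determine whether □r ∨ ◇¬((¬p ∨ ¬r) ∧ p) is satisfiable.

1. □r ∨ ◇¬((¬p ∨ ¬r) ∧ p), u
2. ◇¬((¬p ∨ ¬r) ∧ p), u
3. ¬((¬p ∨ ¬r) ∧ p), v
4. ¬p, v
Accessibility: uRu, uRv, vRu, vRv

Yes, satisfiable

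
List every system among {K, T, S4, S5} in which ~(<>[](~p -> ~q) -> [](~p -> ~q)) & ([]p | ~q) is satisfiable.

S5-tableau for the formula:
1. ~(<>[](~p -> ~q) -> [](~p -> ~q)) & ([]p | ~q), u
2. ~(<>[](~p -> ~q) -> [](~p -> ~q)), u
3. []p | ~q, u
4. <>[](~p -> ~q), u
5. ~[](~p -> ~q), u
6. []p, u
7. p, u
8. [](~p -> ~q), v
9. p, v
10. ~p -> ~q, u
11. ~p -> ~q, v
12. ~q, u
13. ~q, v
14. ~(~p -> ~q), w
15. ~p, w
16. q, w
17. p, w
Accessibility: uRu, uRv, uRw, vRu, vRv, vRw, wRu, wRv, wRw
Branch closes: p and ~p both at w.
Every branch closes (one shown): unsatisfiable in S5.
S4-tableau for the formula:
1. ~(<>[](~p -> ~q) -> [](~p -> ~q)) & ([]p | ~q), u
2. ~(<>[](~p -> ~q) -> [](~p -> ~q)), u
3. []p | ~q, u
4. <>[](~p -> ~q), u
5. ~[](~p -> ~q), u
6. ~q, u
7. [](~p -> ~q), v
8. ~p -> ~q, v
9. ~q, v
10. ~(~p -> ~q), w
11. ~p, w
12. q, w
Accessibility: uRu, uRv, uRw, vRv, wRw
Complete open branch: satisfiable in S4, hence also in K, T (this S4-model is also a K-model and a T-model).

K, T, S4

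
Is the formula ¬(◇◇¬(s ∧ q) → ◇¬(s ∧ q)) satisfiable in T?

Yes, satisfiable

1. ¬(◇◇¬(s ∧ q) → ◇¬(s ∧ q)), u
2. ◇◇¬(s ∧ q), u
3. ¬◇¬(s ∧ q), u
4. s ∧ q, u
5. s, u
6. q, u
7. ◇¬(s ∧ q), v
8. s ∧ q, v
9. s, v
10. q, v
11. ¬(s ∧ q), w
12. ¬q, w
Accessibility: uRu, uRv, vRv, vRw, wRw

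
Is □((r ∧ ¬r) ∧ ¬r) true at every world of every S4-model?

Tableau for the negation ¬□((r ∧ ¬r) ∧ ¬r):
1. ¬□((r ∧ ¬r) ∧ ¬r), u
2. ¬((r ∧ ¬r) ∧ ¬r), v   [¬□-rule on 1: fresh world v, uRv]
3. r, v   [¬∧-rule on 2 (branches; this branch)]
Accessibility: uRu, uRv, vRv
The negation has an open branch (countermodel exists).

Invalid (countermodel exists)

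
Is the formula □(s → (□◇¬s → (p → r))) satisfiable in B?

Satisfiable (open branch found)

1. □(s → (□◇¬s → (p → r))), w0
2. s → (□◇¬s → (p → r)), w0   [□-rule on 1 via w0Rw0]
3. □◇¬s → (p → r), w0   [→-rule on 2 (branches; this branch)]
4. p → r, w0   [→-rule on 3 (branches; this branch)]
5. r, w0   [→-rule on 4 (branches; this branch)]
Accessibility: w0Rw0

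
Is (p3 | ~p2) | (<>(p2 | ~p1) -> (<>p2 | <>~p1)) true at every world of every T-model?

Tableau for the negation ~((p3 | ~p2) | (<>(p2 | ~p1) -> (<>p2 | <>~p1))):
1. ~((p3 | ~p2) | (<>(p2 | ~p1) -> (<>p2 | <>~p1))), 0
2. ~(p3 | ~p2), 0
3. ~(<>(p2 | ~p1) -> (<>p2 | <>~p1)), 0
4. ~p3, 0
5. p2, 0
6. <>(p2 | ~p1), 0
7. ~(<>p2 | <>~p1), 0
8. ~<>p2, 0
9. ~<>~p1, 0
10. ~p2, 0
Accessibility: 0R0
Branch closes: p2 and ~p2 both at 0.
Every branch of the negation's tableau closes; the branch above is one of them.

Valid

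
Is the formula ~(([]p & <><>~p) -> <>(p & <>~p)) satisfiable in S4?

1. ~(([]p & <><>~p) -> <>(p & <>~p)), 0
2. []p & <><>~p, 0
3. ~<>(p & <>~p), 0
4. []p, 0
5. <><>~p, 0
6. ~(p & <>~p), 0
7. p, 0
8. ~<>~p, 0
9. <>~p, 1
10. ~(p & <>~p), 1
11. p, 1
12. ~<>~p, 1
13. ~p, 2
14. ~(p & <>~p), 2
15. p, 2
Accessibility: 0R0, 0R1, 0R2, 1R1, 1R2, 2R2
Branch closes: p and ~p both at 2.
All branches of the tableau close; one closing branch shown above.

Unsatisfiable (every branch closes)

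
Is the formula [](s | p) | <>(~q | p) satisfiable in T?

1. [](s | p) | <>(~q | p), w0
2. <>(~q | p), w0   [|-rule on 1 (branches; this branch)]
3. ~q | p, w1   [<>-rule on 2: fresh world w1, w0Rw1]
4. p, w1   [|-rule on 3 (branches; this branch)]
Accessibility: w0Rw0, w0Rw1, w1Rw1

Satisfiable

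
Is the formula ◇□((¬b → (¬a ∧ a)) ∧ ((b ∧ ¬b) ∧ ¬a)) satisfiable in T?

Unsatisfiable (every branch closes)

1. ◇□((¬b → (¬a ∧ a)) ∧ ((b ∧ ¬b) ∧ ¬a)), 0
2. □((¬b → (¬a ∧ a)) ∧ ((b ∧ ¬b) ∧ ¬a)), 1
3. (¬b → (¬a ∧ a)) ∧ ((b ∧ ¬b) ∧ ¬a), 1
4. ¬b → (¬a ∧ a), 1
5. (b ∧ ¬b) ∧ ¬a, 1
6. b ∧ ¬b, 1
7. ¬a, 1
8. b, 1
9. ¬b, 1
Accessibility: 0R0, 0R1, 1R1
Branch closes: b and ¬b both at 1.
All branches of the tableau close; one closing branch shown above.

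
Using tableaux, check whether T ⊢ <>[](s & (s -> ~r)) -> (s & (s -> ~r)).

Not valid

Tableau for the negation ~(<>[](s & (s -> ~r)) -> (s & (s -> ~r))):
1. ~(<>[](s & (s -> ~r)) -> (s & (s -> ~r))), u
2. <>[](s & (s -> ~r)), u
3. ~(s & (s -> ~r)), u
4. ~(s -> ~r), u
5. s, u
6. r, u
7. [](s & (s -> ~r)), v
8. s & (s -> ~r), v
9. s, v
10. s -> ~r, v
11. ~r, v
Accessibility: uRu, uRv, vRv
The negation has an open branch (countermodel exists).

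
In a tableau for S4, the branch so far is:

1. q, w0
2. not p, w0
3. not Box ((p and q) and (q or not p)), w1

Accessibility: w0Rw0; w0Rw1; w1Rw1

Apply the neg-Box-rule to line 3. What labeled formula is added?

a fresh world w2 with w1Rw2, and not ((p and q) and (q or not p)) at w2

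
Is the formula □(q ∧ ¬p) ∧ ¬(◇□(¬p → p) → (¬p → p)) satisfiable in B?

No, unsatisfiable

1. □(q ∧ ¬p) ∧ ¬(◇□(¬p → p) → (¬p → p)), u
2. □(q ∧ ¬p), u   [∧-rule on 1]
3. ¬(◇□(¬p → p) → (¬p → p)), u   [∧-rule on 1]
4. ◇□(¬p → p), u   [¬→-rule on 3]
5. ¬(¬p → p), u   [¬→-rule on 3]
6. ¬p, u   [¬→-rule on 5]
7. q ∧ ¬p, u   [□-rule on 2 via uRu]
8. q, u   [∧-rule on 7]
9. □(¬p → p), v   [◇-rule on 4: fresh world v, uRv]
10. q ∧ ¬p, v   [□-rule on 2 via uRv]
11. q, v   [∧-rule on 10]
12. ¬p, v   [∧-rule on 10]
13. ¬p → p, u   [□-rule on 9 via vRu]
14. ¬p → p, v   [□-rule on 9 via vRv]
15. p, u   [→-rule on 13 (branches; this branch)]
Accessibility: uRu, uRv, vRu, vRv
Branch closes: p and ¬p both at u.
Every branch closes; the branch above is one of them.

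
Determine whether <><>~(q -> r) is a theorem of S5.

Tableau for the negation ~<><>~(q -> r):
1. ~<><>~(q -> r), 0
2. ~<>~(q -> r), 0
3. q -> r, 0
4. r, 0
Accessibility: 0R0
The negation has an open branch (countermodel exists).

No, not valid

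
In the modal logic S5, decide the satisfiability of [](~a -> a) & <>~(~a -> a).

1. [](~a -> a) & <>~(~a -> a), w0
2. [](~a -> a), w0
3. <>~(~a -> a), w0
4. ~a -> a, w0
5. a, w0
6. ~(~a -> a), w1
7. ~a, w1
8. ~a -> a, w1
9. a, w1
Accessibility: w0Rw0, w0Rw1, w1Rw0, w1Rw1
Branch closes: a and ~a both at w1.
Every branch closes; the branch above is one of them.

Unsatisfiable (every branch closes)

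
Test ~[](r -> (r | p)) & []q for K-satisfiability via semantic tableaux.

1. ~[](r -> (r | p)) & []q, 0
2. ~[](r -> (r | p)), 0
3. []q, 0
4. ~(r -> (r | p)), 1
5. r, 1
6. ~(r | p), 1
7. ~r, 1
8. ~p, 1
Accessibility: 0R1
Branch closes: r and ~r both at 1.
All branches of the tableau close; one closing branch shown above.

Unsatisfiable (every branch closes)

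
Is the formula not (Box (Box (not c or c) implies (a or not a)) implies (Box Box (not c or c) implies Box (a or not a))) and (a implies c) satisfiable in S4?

No, unsatisfiable

1. not (Box (Box (not c or c) implies (a or not a)) implies (Box Box (not c or c) implies Box (a or not a))) and (a implies c), w0
2. not (Box (Box (not c or c) implies (a or not a)) implies (Box Box (not c or c) implies Box (a or not a))), w0
3. a implies c, w0
4. Box (Box (not c or c) implies (a or not a)), w0
5. not (Box Box (not c or c) implies Box (a or not a)), w0
6. Box Box (not c or c), w0
7. not Box (a or not a), w0
8. Box (not c or c) implies (a or not a), w0
9. Box (not c or c), w0
10. not c or c, w0
11. c, w0
12. a or not a, w0
13. not a, w0
14. not (a or not a), w1
15. not a, w1
16. a, w1
Accessibility: w0Rw0, w0Rw1, w1Rw1
Branch closes: a and not a both at w1.
Every branch closes; the branch above is one of them.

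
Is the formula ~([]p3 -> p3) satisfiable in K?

1. ~([]p3 -> p3), w0
2. []p3, w0
3. ~p3, w0

Yes, satisfiable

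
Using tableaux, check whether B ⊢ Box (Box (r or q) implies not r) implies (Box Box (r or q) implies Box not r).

Yes, valid

Tableau for the negation not (Box (Box (r or q) implies not r) implies (Box Box (r or q) implies Box not r)):
1. not (Box (Box (r or q) implies not r) implies (Box Box (r or q) implies Box not r)), w0
2. Box (Box (r or q) implies not r), w0
3. not (Box Box (r or q) implies Box not r), w0
4. Box Box (r or q), w0
5. not Box not r, w0
6. Box (r or q) implies not r, w0
7. Box (r or q), w0
8. r or q, w0
9. not Box (r or q), w0
10. q, w0
11. r, w1
12. Box (r or q) implies not r, w1
13. Box (r or q), w1
14. r or q, w1
15. not Box (r or q), w1
16. q, w1
17. not (r or q), w2
18. not r, w2
19. not q, w2
20. Box (r or q) implies not r, w2
21. Box (r or q), w2
22. r or q, w2
23. q, w2
Accessibility: w0Rw0, w0Rw1, w0Rw2, w1Rw0, w1Rw1, w2Rw0, w2Rw2
Branch closes: q and not q both at w2.
All branches of the negation close; one closing branch shown above.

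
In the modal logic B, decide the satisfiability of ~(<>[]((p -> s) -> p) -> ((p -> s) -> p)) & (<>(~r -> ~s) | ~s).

1. ~(<>[]((p -> s) -> p) -> ((p -> s) -> p)) & (<>(~r -> ~s) | ~s), w0
2. ~(<>[]((p -> s) -> p) -> ((p -> s) -> p)), w0
3. <>(~r -> ~s) | ~s, w0
4. <>[]((p -> s) -> p), w0
5. ~((p -> s) -> p), w0
6. p -> s, w0
7. ~p, w0
8. ~s, w0
9. []((p -> s) -> p), w1
10. (p -> s) -> p, w0
11. (p -> s) -> p, w1
12. ~(p -> s), w0
13. p, w0
Accessibility: w0Rw0, w0Rw1, w1Rw0, w1Rw1
Branch closes: p and ~p both at w0.
Every branch closes; the branch above is one of them.

Unsatisfiable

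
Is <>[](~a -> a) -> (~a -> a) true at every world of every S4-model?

Tableau for the negation ~(<>[](~a -> a) -> (~a -> a)):
1. ~(<>[](~a -> a) -> (~a -> a)), w0
2. <>[](~a -> a), w0
3. ~(~a -> a), w0
4. ~a, w0
5. [](~a -> a), w1
6. ~a -> a, w1
7. a, w1
Accessibility: w0Rw0, w0Rw1, w1Rw1
The negation has an open branch (countermodel exists).

Invalid (countermodel exists)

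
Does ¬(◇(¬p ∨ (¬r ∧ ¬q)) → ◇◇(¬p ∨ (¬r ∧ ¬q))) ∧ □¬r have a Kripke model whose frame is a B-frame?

1. ¬(◇(¬p ∨ (¬r ∧ ¬q)) → ◇◇(¬p ∨ (¬r ∧ ¬q))) ∧ □¬r, w0
2. ¬(◇(¬p ∨ (¬r ∧ ¬q)) → ◇◇(¬p ∨ (¬r ∧ ¬q))), w0
3. □¬r, w0
4. ◇(¬p ∨ (¬r ∧ ¬q)), w0
5. ¬◇◇(¬p ∨ (¬r ∧ ¬q)), w0
6. ¬r, w0
7. ¬◇(¬p ∨ (¬r ∧ ¬q)), w0
8. ¬(¬p ∨ (¬r ∧ ¬q)), w0
9. p, w0
10. ¬(¬r ∧ ¬q), w0
11. q, w0
12. ¬p ∨ (¬r ∧ ¬q), w1
13. ¬r, w1
14. ¬◇(¬p ∨ (¬r ∧ ¬q)), w1
15. ¬(¬p ∨ (¬r ∧ ¬q)), w1
16. p, w1
17. ¬(¬r ∧ ¬q), w1
18. ¬r ∧ ¬q, w1
19. ¬q, w1
20. q, w1
Accessibility: w0Rw0, w0Rw1, w1Rw0, w1Rw1
Branch closes: q and ¬q both at w1.
All branches of the tableau close; one closing branch shown above.

No, unsatisfiable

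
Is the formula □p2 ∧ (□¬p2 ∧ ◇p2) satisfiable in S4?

Unsatisfiable (every branch closes)

1. □p2 ∧ (□¬p2 ∧ ◇p2), u
2. □p2, u
3. □¬p2 ∧ ◇p2, u
4. □¬p2, u
5. ◇p2, u
6. p2, u
7. ¬p2, u
Accessibility: uRu
Branch closes: p2 and ¬p2 both at u.
Every branch closes; the branch above is one of them.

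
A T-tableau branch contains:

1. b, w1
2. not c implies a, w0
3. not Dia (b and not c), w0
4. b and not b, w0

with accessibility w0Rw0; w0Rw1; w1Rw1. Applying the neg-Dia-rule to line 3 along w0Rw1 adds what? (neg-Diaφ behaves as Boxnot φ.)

not (b and not c), w1

neg-Diaφ behaves as Boxnot φ: propagate the negated body to each accessible world.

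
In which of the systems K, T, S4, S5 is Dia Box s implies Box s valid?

S5

S5-tableau for the negation not (Dia Box s implies Box s):
1. not (Dia Box s implies Box s), u
2. Dia Box s, u
3. not Box s, u
4. Box s, v
5. s, u
6. s, v
7. not s, w
8. s, w
Accessibility: uRu, uRv, uRw, vRu, vRv, vRw, wRu, wRv, wRw
Branch closes: s and not s both at w.
Every branch closes (one shown): valid in S5.
S4-tableau for the negation not (Dia Box s implies Box s):
1. not (Dia Box s implies Box s), u
2. Dia Box s, u
3. not Box s, u
4. Box s, v
5. s, v
6. not s, w
Accessibility: uRu, uRv, uRw, vRv, wRw
Complete open branch: countermodel on an S4-frame, so not valid in S4, nor in K, T (the same frame is also a K-frame and a T-frame).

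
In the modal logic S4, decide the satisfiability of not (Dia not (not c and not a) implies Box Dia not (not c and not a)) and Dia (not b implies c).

Satisfiable

1. not (Dia not (not c and not a) implies Box Dia not (not c and not a)) and Dia (not b implies c), u
2. not (Dia not (not c and not a) implies Box Dia not (not c and not a)), u
3. Dia (not b implies c), u
4. Dia not (not c and not a), u
5. not Box Dia not (not c and not a), u
6. not b implies c, v
7. c, v
8. not (not c and not a), w
9. a, w
10. not Dia not (not c and not a), x
11. not c and not a, x
12. not c, x
13. not a, x
Accessibility: uRu, uRv, uRw, uRx, vRv, wRw, xRx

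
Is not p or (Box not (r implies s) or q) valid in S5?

Not valid

Tableau for the negation not (not p or (Box not (r implies s) or q)):
1. not (not p or (Box not (r implies s) or q)), 0
2. p, 0
3. not (Box not (r implies s) or q), 0
4. not Box not (r implies s), 0
5. not q, 0
6. r implies s, 1
7. s, 1
Accessibility: 0R0, 0R1, 1R0, 1R1
The negation has an open branch (countermodel exists).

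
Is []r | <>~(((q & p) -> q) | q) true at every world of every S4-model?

Tableau for the negation ~([]r | <>~(((q & p) -> q) | q)):
1. ~([]r | <>~(((q & p) -> q) | q)), 0
2. ~[]r, 0   [~|-rule on 1]
3. ~<>~(((q & p) -> q) | q), 0   [~|-rule on 1]
4. ((q & p) -> q) | q, 0   [~<>-rule on 3 via 0R0]
5. q, 0   [|-rule on 4 (branches; this branch)]
6. ~r, 1   [~[]-rule on 2: fresh world 1, 0R1]
7. ((q & p) -> q) | q, 1   [~<>-rule on 3 via 0R1]
8. q, 1   [|-rule on 7 (branches; this branch)]
Accessibility: 0R0, 0R1, 1R1
The negation has an open branch (countermodel exists).

Invalid (countermodel exists)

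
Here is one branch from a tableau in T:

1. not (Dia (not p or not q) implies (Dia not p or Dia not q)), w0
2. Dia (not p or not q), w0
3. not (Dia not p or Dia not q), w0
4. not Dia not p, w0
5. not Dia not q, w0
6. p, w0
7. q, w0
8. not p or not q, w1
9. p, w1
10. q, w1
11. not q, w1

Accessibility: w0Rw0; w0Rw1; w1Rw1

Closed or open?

Both q and not q appear at w1.

Closed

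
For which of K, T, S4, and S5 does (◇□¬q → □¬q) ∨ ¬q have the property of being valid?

S5

S4-tableau for the negation ¬((◇□¬q → □¬q) ∨ ¬q):
1. ¬((◇□¬q → □¬q) ∨ ¬q), u
2. ¬(◇□¬q → □¬q), u
3. q, u
4. ◇□¬q, u
5. ¬□¬q, u
6. □¬q, v
7. ¬q, v
8. q, w
Accessibility: uRu, uRv, uRw, vRv, wRw
Complete open branch: countermodel on an S4-frame, so not valid in S4, nor in K, T (the same frame is also a K-frame and a T-frame).
S5-tableau for the negation ¬((◇□¬q → □¬q) ∨ ¬q):
1. ¬((◇□¬q → □¬q) ∨ ¬q), u
2. ¬(◇□¬q → □¬q), u
3. q, u
4. ◇□¬q, u
5. ¬□¬q, u
6. □¬q, v
7. ¬q, u
Accessibility: uRu, uRv, vRu, vRv
Branch closes: q and ¬q both at u.
Every branch closes (one shown): valid in S5.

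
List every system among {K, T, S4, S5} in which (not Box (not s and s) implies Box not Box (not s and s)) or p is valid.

T-tableau for the negation not ((not Box (not s and s) implies Box not Box (not s and s)) or p):
1. not ((not Box (not s and s) implies Box not Box (not s and s)) or p), 0
2. not (not Box (not s and s) implies Box not Box (not s and s)), 0
3. not p, 0
4. not Box (not s and s), 0
5. not Box not Box (not s and s), 0
6. not (not s and s), 1
7. not s, 1
8. Box (not s and s), 2
9. not s and s, 2
10. not s, 2
11. s, 2
Accessibility: 0R0, 0R1, 0R2, 1R1, 2R2
Branch closes: s and not s both at 2.
Every branch closes (one shown): valid in T, hence also in S4, S5 (every theorem of T is a theorem of S4 and S5).
K-tableau for the negation not ((not Box (not s and s) implies Box not Box (not s and s)) or p):
1. not ((not Box (not s and s) implies Box not Box (not s and s)) or p), 0
2. not (not Box (not s and s) implies Box not Box (not s and s)), 0
3. not p, 0
4. not Box (not s and s), 0
5. not Box not Box (not s and s), 0
6. not (not s and s), 1
7. not s, 1
8. Box (not s and s), 2
Accessibility: 0R1, 0R2
Complete open branch: countermodel on a K-frame, so not valid in K.

T, S4, S5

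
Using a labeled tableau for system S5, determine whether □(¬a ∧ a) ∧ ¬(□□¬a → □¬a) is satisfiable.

Unsatisfiable (every branch closes)

1. □(¬a ∧ a) ∧ ¬(□□¬a → □¬a), w0
2. □(¬a ∧ a), w0
3. ¬(□□¬a → □¬a), w0
4. □□¬a, w0
5. ¬□¬a, w0
6. ¬a ∧ a, w0
7. ¬a, w0
8. a, w0
Accessibility: w0Rw0
Branch closes: a and ¬a both at w0.
(One branch shown.) All branches close.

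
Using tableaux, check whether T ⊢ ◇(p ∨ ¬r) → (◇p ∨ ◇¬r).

Valid

Tableau for the negation ¬(◇(p ∨ ¬r) → (◇p ∨ ◇¬r)):
1. ¬(◇(p ∨ ¬r) → (◇p ∨ ◇¬r)), 0
2. ◇(p ∨ ¬r), 0
3. ¬(◇p ∨ ◇¬r), 0
4. ¬◇p, 0
5. ¬◇¬r, 0
6. ¬p, 0
7. r, 0
8. p ∨ ¬r, 1
9. ¬p, 1
10. r, 1
11. ¬r, 1
Accessibility: 0R0, 0R1, 1R1
Branch closes: r and ¬r both at 1.
Every branch of the negation's tableau closes; the branch above is one of them.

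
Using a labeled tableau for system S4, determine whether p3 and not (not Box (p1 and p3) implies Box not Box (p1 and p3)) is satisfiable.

Satisfiable (open branch found)

1. p3 and not (not Box (p1 and p3) implies Box not Box (p1 and p3)), u
2. p3, u   [and-rule on 1]
3. not (not Box (p1 and p3) implies Box not Box (p1 and p3)), u   [and-rule on 1]
4. not Box (p1 and p3), u   [neg-implies-rule on 3]
5. not Box not Box (p1 and p3), u   [neg-implies-rule on 3]
6. not (p1 and p3), v   [neg-Box-rule on 4: fresh world v, uRv]
7. not p3, v   [neg-and-rule on 6 (branches; this branch)]
8. Box (p1 and p3), w   [neg-Box-rule on 5: fresh world w, uRw]
9. p1 and p3, w   [Box-rule on 8 via wRw]
10. p1, w   [and-rule on 9]
11. p3, w   [and-rule on 9]
Accessibility: uRu, uRv, uRw, vRv, wRw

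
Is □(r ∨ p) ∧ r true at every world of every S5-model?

No, not valid

Tableau for the negation ¬(□(r ∨ p) ∧ r):
1. ¬(□(r ∨ p) ∧ r), 0
2. ¬r, 0   [¬∧-rule on 1 (branches; this branch)]
Accessibility: 0R0
The negation has an open branch (countermodel exists).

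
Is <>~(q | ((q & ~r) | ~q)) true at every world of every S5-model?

Tableau for the negation ~<>~(q | ((q & ~r) | ~q)):
1. ~<>~(q | ((q & ~r) | ~q)), u
2. q | ((q & ~r) | ~q), u
3. (q & ~r) | ~q, u
4. ~q, u
Accessibility: uRu
The negation has an open branch (countermodel exists).

No, not valid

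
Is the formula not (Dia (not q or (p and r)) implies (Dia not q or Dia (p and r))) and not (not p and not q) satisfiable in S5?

Unsatisfiable

1. not (Dia (not q or (p and r)) implies (Dia not q or Dia (p and r))) and not (not p and not q), u
2. not (Dia (not q or (p and r)) implies (Dia not q or Dia (p and r))), u   [and-rule on 1]
3. not (not p and not q), u   [and-rule on 1]
4. Dia (not q or (p and r)), u   [neg-implies-rule on 2]
5. not (Dia not q or Dia (p and r)), u   [neg-implies-rule on 2]
6. not Dia not q, u   [neg-or-rule on 5]
7. not Dia (p and r), u   [neg-or-rule on 5]
8. q, u   [neg-Dia-rule on 6 via uRu]
9. not (p and r), u   [neg-Dia-rule on 7 via uRu]
10. not r, u   [neg-and-rule on 9 (branches; this branch)]
11. not q or (p and r), v   [Dia-rule on 4: fresh world v, uRv]
12. q, v   [neg-Dia-rule on 6 via uRv]
13. not (p and r), v   [neg-Dia-rule on 7 via uRv]
14. p and r, v   [or-rule on 11 (branches; this branch)]
15. p, v   [and-rule on 14]
16. r, v   [and-rule on 14]
17. not r, v   [neg-and-rule on 13 (branches; this branch)]
Accessibility: uRu, uRv, vRu, vRv
Branch closes: r and not r both at v.
All branches of the tableau close; one closing branch shown above.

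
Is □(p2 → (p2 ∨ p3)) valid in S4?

Tableau for the negation ¬□(p2 → (p2 ∨ p3)):
1. ¬□(p2 → (p2 ∨ p3)), w0
2. ¬(p2 → (p2 ∨ p3)), w1
3. p2, w1
4. ¬(p2 ∨ p3), w1
5. ¬p2, w1
6. ¬p3, w1
Accessibility: w0Rw0, w0Rw1, w1Rw1
Branch closes: p2 and ¬p2 both at w1.
Every branch of the negation's tableau closes; the branch above is one of them.

Yes, valid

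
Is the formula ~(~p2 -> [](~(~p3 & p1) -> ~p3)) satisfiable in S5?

Satisfiable

1. ~(~p2 -> [](~(~p3 & p1) -> ~p3)), u
2. ~p2, u
3. ~[](~(~p3 & p1) -> ~p3), u
4. ~(~(~p3 & p1) -> ~p3), v
5. ~(~p3 & p1), v
6. p3, v
7. ~p1, v
Accessibility: uRu, uRv, vRu, vRv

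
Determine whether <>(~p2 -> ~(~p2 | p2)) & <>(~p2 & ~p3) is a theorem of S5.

Tableau for the negation ~(<>(~p2 -> ~(~p2 | p2)) & <>(~p2 & ~p3)):
1. ~(<>(~p2 -> ~(~p2 | p2)) & <>(~p2 & ~p3)), 0
2. ~<>(~p2 & ~p3), 0   [~&-rule on 1 (branches; this branch)]
3. ~(~p2 & ~p3), 0   [~<>-rule on 2 via 0R0]
4. p3, 0   [~&-rule on 3 (branches; this branch)]
Accessibility: 0R0
The negation has an open branch (countermodel exists).

No, not valid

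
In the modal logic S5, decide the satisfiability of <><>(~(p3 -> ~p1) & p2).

Satisfiable

1. <><>(~(p3 -> ~p1) & p2), u
2. <>(~(p3 -> ~p1) & p2), v
3. ~(p3 -> ~p1) & p2, w
4. ~(p3 -> ~p1), w
5. p2, w
6. p3, w
7. p1, w
Accessibility: uRu, uRv, uRw, vRu, vRv, vRw, wRu, wRv, wRw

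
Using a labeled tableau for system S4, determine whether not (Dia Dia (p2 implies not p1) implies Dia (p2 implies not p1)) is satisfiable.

1. not (Dia Dia (p2 implies not p1) implies Dia (p2 implies not p1)), 0
2. Dia Dia (p2 implies not p1), 0   [neg-implies-rule on 1]
3. not Dia (p2 implies not p1), 0   [neg-implies-rule on 1]
4. not (p2 implies not p1), 0   [neg-Dia-rule on 3 via 0R0]
5. p2, 0   [neg-implies-rule on 4]
6. p1, 0   [neg-implies-rule on 4]
7. Dia (p2 implies not p1), 1   [Dia-rule on 2: fresh world 1, 0R1]
8. not (p2 implies not p1), 1   [neg-Dia-rule on 3 via 0R1]
9. p2, 1   [neg-implies-rule on 8]
10. p1, 1   [neg-implies-rule on 8]
11. p2 implies not p1, 2   [Dia-rule on 7: fresh world 2, 1R2]
12. not (p2 implies not p1), 2   [neg-Dia-rule on 3 via 0R2]
13. p2, 2   [neg-implies-rule on 12]
14. p1, 2   [neg-implies-rule on 12]
15. not p1, 2   [implies-rule on 11 (branches; this branch)]
Accessibility: 0R0, 0R1, 0R2, 1R1, 1R2, 2R2
Branch closes: p1 and not p1 both at 2.
(One branch shown.) All branches close.

Unsatisfiable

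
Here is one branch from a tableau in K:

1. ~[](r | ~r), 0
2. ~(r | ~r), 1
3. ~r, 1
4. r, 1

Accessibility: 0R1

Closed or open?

Both r and ~r appear at 1.

Yes, closed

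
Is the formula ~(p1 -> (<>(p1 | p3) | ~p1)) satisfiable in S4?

1. ~(p1 -> (<>(p1 | p3) | ~p1)), u
2. p1, u
3. ~(<>(p1 | p3) | ~p1), u
4. ~<>(p1 | p3), u
5. ~(p1 | p3), u
6. ~p1, u
7. ~p3, u
Accessibility: uRu
Branch closes: p1 and ~p1 both at u.
All branches of the tableau close; one closing branch shown above.

No, unsatisfiable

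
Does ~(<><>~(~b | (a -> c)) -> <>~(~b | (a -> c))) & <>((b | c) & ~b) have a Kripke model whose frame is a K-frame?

Satisfiable (open branch found)

1. ~(<><>~(~b | (a -> c)) -> <>~(~b | (a -> c))) & <>((b | c) & ~b), w0
2. ~(<><>~(~b | (a -> c)) -> <>~(~b | (a -> c))), w0
3. <>((b | c) & ~b), w0
4. <><>~(~b | (a -> c)), w0
5. ~<>~(~b | (a -> c)), w0
6. (b | c) & ~b, w1
7. b | c, w1
8. ~b, w1
9. ~b | (a -> c), w1
10. c, w1
11. a -> c, w1
12. <>~(~b | (a -> c)), w2
13. ~b | (a -> c), w2
14. a -> c, w2
15. c, w2
16. ~(~b | (a -> c)), w3
17. b, w3
18. ~(a -> c), w3
19. a, w3
20. ~c, w3
Accessibility: w0Rw1, w0Rw2, w2Rw3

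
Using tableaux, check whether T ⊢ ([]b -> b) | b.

Valid

Tableau for the negation ~(([]b -> b) | b):
1. ~(([]b -> b) | b), 0
2. ~([]b -> b), 0   [~|-rule on 1]
3. ~b, 0   [~|-rule on 1]
4. []b, 0   [~->-rule on 2]
5. b, 0   [[]-rule on 4 via 0R0]
Accessibility: 0R0
Branch closes: b and ~b both at 0.
Every branch of the negation's tableau closes; the branch above is one of them.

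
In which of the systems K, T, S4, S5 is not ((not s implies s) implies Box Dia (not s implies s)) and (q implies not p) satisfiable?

S5-tableau for the formula:
1. not ((not s implies s) implies Box Dia (not s implies s)) and (q implies not p), 0
2. not ((not s implies s) implies Box Dia (not s implies s)), 0
3. q implies not p, 0
4. not s implies s, 0
5. not Box Dia (not s implies s), 0
6. not p, 0
7. s, 0
8. not Dia (not s implies s), 1
9. not (not s implies s), 0
10. not s, 0
Accessibility: 0R0, 0R1, 1R0, 1R1
Branch closes: s and not s both at 0.
Every branch closes (one shown): unsatisfiable in S5.
S4-tableau for the formula:
1. not ((not s implies s) implies Box Dia (not s implies s)) and (q implies not p), 0
2. not ((not s implies s) implies Box Dia (not s implies s)), 0
3. q implies not p, 0
4. not s implies s, 0
5. not Box Dia (not s implies s), 0
6. not p, 0
7. s, 0
8. not Dia (not s implies s), 1
9. not (not s implies s), 1
10. not s, 1
Accessibility: 0R0, 0R1, 1R1
Complete open branch: satisfiable in S4, hence also in K, T (this S4-model is also a K-model and a T-model).

K, T, S4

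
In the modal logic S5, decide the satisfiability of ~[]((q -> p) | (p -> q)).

1. ~[]((q -> p) | (p -> q)), w0
2. ~((q -> p) | (p -> q)), w1   [~[]-rule on 1: fresh world w1, w0Rw1]
3. ~(q -> p), w1   [~|-rule on 2]
4. ~(p -> q), w1   [~|-rule on 2]
5. q, w1   [~->-rule on 3]
6. ~p, w1   [~->-rule on 3]
7. p, w1   [~->-rule on 4]
8. ~q, w1   [~->-rule on 4]
Accessibility: w0Rw0, w0Rw1, w1Rw0, w1Rw1
Branch closes: p and ~p both at w1.
Every branch closes; the branch above is one of them.

No, unsatisfiable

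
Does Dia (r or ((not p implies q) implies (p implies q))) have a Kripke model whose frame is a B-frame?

Satisfiable

1. Dia (r or ((not p implies q) implies (p implies q))), w0
2. r or ((not p implies q) implies (p implies q)), w1   [Dia-rule on 1: fresh world w1, w0Rw1]
3. (not p implies q) implies (p implies q), w1   [or-rule on 2 (branches; this branch)]
4. p implies q, w1   [implies-rule on 3 (branches; this branch)]
5. q, w1   [implies-rule on 4 (branches; this branch)]
Accessibility: w0Rw0, w0Rw1, w1Rw0, w1Rw1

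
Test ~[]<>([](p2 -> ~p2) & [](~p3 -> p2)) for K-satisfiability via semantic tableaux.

1. ~[]<>([](p2 -> ~p2) & [](~p3 -> p2)), w0
2. ~<>([](p2 -> ~p2) & [](~p3 -> p2)), w1
Accessibility: w0Rw1

Satisfiable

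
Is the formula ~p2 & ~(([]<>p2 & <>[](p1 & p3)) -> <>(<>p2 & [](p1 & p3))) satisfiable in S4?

Unsatisfiable (every branch closes)

1. ~p2 & ~(([]<>p2 & <>[](p1 & p3)) -> <>(<>p2 & [](p1 & p3))), u
2. ~p2, u
3. ~(([]<>p2 & <>[](p1 & p3)) -> <>(<>p2 & [](p1 & p3))), u
4. []<>p2 & <>[](p1 & p3), u
5. ~<>(<>p2 & [](p1 & p3)), u
6. []<>p2, u
7. <>[](p1 & p3), u
8. ~(<>p2 & [](p1 & p3)), u
9. <>p2, u
10. ~[](p1 & p3), u
11. [](p1 & p3), v
12. ~(<>p2 & [](p1 & p3)), v
13. <>p2, v
14. p1 & p3, v
15. p1, v
16. p3, v
17. ~[](p1 & p3), v
18. p2, w
19. ~(<>p2 & [](p1 & p3)), w
20. <>p2, w
21. ~[](p1 & p3), w
22. ~(p1 & p3), x
23. ~(<>p2 & [](p1 & p3)), x
24. <>p2, x
25. ~p3, x
26. ~<>p2, x
27. ~p2, x
28. p2, y
29. ~(<>p2 & [](p1 & p3)), y
30. <>p2, y
31. p1 & p3, y
32. p1, y
33. p3, y
34. ~[](p1 & p3), y
35. ~(p1 & p3), z
36. ~(<>p2 & [](p1 & p3)), z
37. <>p2, z
38. p1 & p3, z
39. p1, z
40. p3, z
41. ~p3, z
Accessibility: uRu, uRv, uRw, uRx, uRy, uRz, vRv, vRy, vRz, wRw, xRx, yRy, zRz
Branch closes: p3 and ~p3 both at z.
All branches of the tableau close; one closing branch shown above.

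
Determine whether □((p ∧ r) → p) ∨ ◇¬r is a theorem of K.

Tableau for the negation ¬(□((p ∧ r) → p) ∨ ◇¬r):
1. ¬(□((p ∧ r) → p) ∨ ◇¬r), w0
2. ¬□((p ∧ r) → p), w0   [¬∨-rule on 1]
3. ¬◇¬r, w0   [¬∨-rule on 1]
4. ¬((p ∧ r) → p), w1   [¬□-rule on 2: fresh world w1, w0Rw1]
5. p ∧ r, w1   [¬→-rule on 4]
6. ¬p, w1   [¬→-rule on 4]
7. p, w1   [∧-rule on 5]
8. r, w1   [∧-rule on 5]
Accessibility: w0Rw1
Branch closes: p and ¬p both at w1.
Every branch of the negation's tableau closes; the branch above is one of them.

Yes, valid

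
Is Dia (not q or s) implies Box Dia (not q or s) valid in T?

Tableau for the negation not (Dia (not q or s) implies Box Dia (not q or s)):
1. not (Dia (not q or s) implies Box Dia (not q or s)), 0
2. Dia (not q or s), 0   [neg-implies-rule on 1]
3. not Box Dia (not q or s), 0   [neg-implies-rule on 1]
4. not q or s, 1   [Dia-rule on 2: fresh world 1, 0R1]
5. s, 1   [or-rule on 4 (branches; this branch)]
6. not Dia (not q or s), 2   [neg-Box-rule on 3: fresh world 2, 0R2]
7. not (not q or s), 2   [neg-Dia-rule on 6 via 2R2]
8. q, 2   [neg-or-rule on 7]
9. not s, 2   [neg-or-rule on 7]
Accessibility: 0R0, 0R1, 0R2, 1R1, 2R2
The negation has an open branch (countermodel exists).

Invalid (countermodel exists)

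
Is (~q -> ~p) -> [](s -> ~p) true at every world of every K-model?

Not valid

Tableau for the negation ~((~q -> ~p) -> [](s -> ~p)):
1. ~((~q -> ~p) -> [](s -> ~p)), 0
2. ~q -> ~p, 0
3. ~[](s -> ~p), 0
4. ~p, 0
5. ~(s -> ~p), 1
6. s, 1
7. p, 1
Accessibility: 0R1
The negation has an open branch (countermodel exists).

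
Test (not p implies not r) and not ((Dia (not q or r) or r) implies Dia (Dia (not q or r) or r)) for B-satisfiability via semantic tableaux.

Unsatisfiable (every branch closes)

1. (not p implies not r) and not ((Dia (not q or r) or r) implies Dia (Dia (not q or r) or r)), u
2. not p implies not r, u
3. not ((Dia (not q or r) or r) implies Dia (Dia (not q or r) or r)), u
4. Dia (not q or r) or r, u
5. not Dia (Dia (not q or r) or r), u
6. not (Dia (not q or r) or r), u
7. not Dia (not q or r), u
8. not r, u
9. not (not q or r), u
10. q, u
11. Dia (not q or r), u
12. not q or r, v
13. not (Dia (not q or r) or r), v
14. not Dia (not q or r), v
15. not r, v
16. not (not q or r), v
17. q, v
18. r, v
Accessibility: uRu, uRv, vRu, vRv
Branch closes: r and not r both at v.
(One branch shown.) All branches close.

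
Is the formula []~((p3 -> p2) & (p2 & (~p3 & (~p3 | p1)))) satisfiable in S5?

1. []~((p3 -> p2) & (p2 & (~p3 & (~p3 | p1)))), w0
2. ~((p3 -> p2) & (p2 & (~p3 & (~p3 | p1)))), w0
3. ~(p2 & (~p3 & (~p3 | p1))), w0
4. ~(~p3 & (~p3 | p1)), w0
5. ~(~p3 | p1), w0
6. p3, w0
7. ~p1, w0
Accessibility: w0Rw0

Satisfiable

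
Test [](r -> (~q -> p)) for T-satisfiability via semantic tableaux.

1. [](r -> (~q -> p)), u
2. r -> (~q -> p), u
3. ~q -> p, u
4. p, u
Accessibility: uRu

Satisfiable (open branch found)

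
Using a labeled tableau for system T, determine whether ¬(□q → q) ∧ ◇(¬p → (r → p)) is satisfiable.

Unsatisfiable

1. ¬(□q → q) ∧ ◇(¬p → (r → p)), u
2. ¬(□q → q), u
3. ◇(¬p → (r → p)), u
4. □q, u
5. ¬q, u
6. q, u
Accessibility: uRu
Branch closes: q and ¬q both at u.
(One branch shown.) All branches close.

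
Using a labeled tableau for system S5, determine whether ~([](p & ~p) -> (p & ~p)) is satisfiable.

1. ~([](p & ~p) -> (p & ~p)), u
2. [](p & ~p), u   [~->-rule on 1]
3. ~(p & ~p), u   [~->-rule on 1]
4. p & ~p, u   [[]-rule on 2 via uRu]
5. p, u   [&-rule on 4]
6. ~p, u   [&-rule on 4]
Accessibility: uRu
Branch closes: p and ~p both at u.
(One branch shown.) All branches close.

No, unsatisfiable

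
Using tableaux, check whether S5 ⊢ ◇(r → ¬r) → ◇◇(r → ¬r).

Tableau for the negation ¬(◇(r → ¬r) → ◇◇(r → ¬r)):
1. ¬(◇(r → ¬r) → ◇◇(r → ¬r)), 0
2. ◇(r → ¬r), 0   [¬→-rule on 1]
3. ¬◇◇(r → ¬r), 0   [¬→-rule on 1]
4. ¬◇(r → ¬r), 0   [¬◇-rule on 3 via 0R0]
5. ¬(r → ¬r), 0   [¬◇-rule on 4 via 0R0]
6. r, 0   [¬→-rule on 5]
7. r → ¬r, 1   [◇-rule on 2: fresh world 1, 0R1]
8. ¬◇(r → ¬r), 1   [¬◇-rule on 3 via 0R1]
9. ¬(r → ¬r), 1   [¬◇-rule on 4 via 0R1]
10. r, 1   [¬→-rule on 9]
11. ¬r, 1   [→-rule on 7 (branches; this branch)]
Accessibility: 0R0, 0R1, 1R0, 1R1
Branch closes: r and ¬r both at 1.
Every branch of the negation's tableau closes; the branch above is one of them.

Valid in S5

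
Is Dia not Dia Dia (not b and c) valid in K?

Not valid

Tableau for the negation not Dia not Dia Dia (not b and c):
1. not Dia not Dia Dia (not b and c), u
The negation has an open branch (countermodel exists).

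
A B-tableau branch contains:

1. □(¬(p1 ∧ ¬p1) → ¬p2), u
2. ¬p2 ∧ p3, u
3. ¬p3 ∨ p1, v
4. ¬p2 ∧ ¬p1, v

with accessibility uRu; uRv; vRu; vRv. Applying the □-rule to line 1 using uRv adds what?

¬(p1 ∧ ¬p1) → ¬p2, v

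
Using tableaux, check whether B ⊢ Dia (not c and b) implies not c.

Tableau for the negation not (Dia (not c and b) implies not c):
1. not (Dia (not c and b) implies not c), u
2. Dia (not c and b), u
3. c, u
4. not c and b, v
5. not c, v
6. b, v
Accessibility: uRu, uRv, vRu, vRv
The negation has an open branch (countermodel exists).

Invalid (countermodel exists)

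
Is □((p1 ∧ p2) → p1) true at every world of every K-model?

Tableau for the negation ¬□((p1 ∧ p2) → p1):
1. ¬□((p1 ∧ p2) → p1), 0
2. ¬((p1 ∧ p2) → p1), 1
3. p1 ∧ p2, 1
4. ¬p1, 1
5. p1, 1
6. p2, 1
Accessibility: 0R1
Branch closes: p1 and ¬p1 both at 1.
Every branch of the negation's tableau closes; the branch above is one of them.

Valid in K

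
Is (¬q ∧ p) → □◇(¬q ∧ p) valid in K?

Tableau for the negation ¬((¬q ∧ p) → □◇(¬q ∧ p)):
1. ¬((¬q ∧ p) → □◇(¬q ∧ p)), 0
2. ¬q ∧ p, 0
3. ¬□◇(¬q ∧ p), 0
4. ¬q, 0
5. p, 0
6. ¬◇(¬q ∧ p), 1
Accessibility: 0R1
The negation has an open branch (countermodel exists).

Not valid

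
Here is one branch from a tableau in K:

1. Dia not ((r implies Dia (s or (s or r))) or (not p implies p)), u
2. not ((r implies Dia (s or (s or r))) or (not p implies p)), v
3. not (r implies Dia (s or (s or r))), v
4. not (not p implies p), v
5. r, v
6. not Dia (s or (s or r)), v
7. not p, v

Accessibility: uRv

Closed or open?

No world carries both an atom and its negation.

Open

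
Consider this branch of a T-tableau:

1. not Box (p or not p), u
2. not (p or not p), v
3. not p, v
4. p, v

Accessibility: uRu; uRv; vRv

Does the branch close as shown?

Both p and not p appear at v.

Yes, closed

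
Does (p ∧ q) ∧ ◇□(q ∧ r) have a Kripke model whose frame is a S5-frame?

Satisfiable (open branch found)

1. (p ∧ q) ∧ ◇□(q ∧ r), 0
2. p ∧ q, 0   [∧-rule on 1]
3. ◇□(q ∧ r), 0   [∧-rule on 1]
4. p, 0   [∧-rule on 2]
5. q, 0   [∧-rule on 2]
6. □(q ∧ r), 1   [◇-rule on 3: fresh world 1, 0R1]
7. q ∧ r, 0   [□-rule on 6 via 1R0]
8. r, 0   [∧-rule on 7]
9. q ∧ r, 1   [□-rule on 6 via 1R1]
10. q, 1   [∧-rule on 9]
11. r, 1   [∧-rule on 9]
Accessibility: 0R0, 0R1, 1R0, 1R1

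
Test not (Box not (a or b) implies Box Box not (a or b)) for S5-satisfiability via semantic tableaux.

1. not (Box not (a or b) implies Box Box not (a or b)), 0
2. Box not (a or b), 0   [neg-implies-rule on 1]
3. not Box Box not (a or b), 0   [neg-implies-rule on 1]
4. not (a or b), 0   [Box-rule on 2 via 0R0]
5. not a, 0   [neg-or-rule on 4]
6. not b, 0   [neg-or-rule on 4]
7. not Box not (a or b), 1   [neg-Box-rule on 3: fresh world 1, 0R1]
8. not (a or b), 1   [Box-rule on 2 via 0R1]
9. not a, 1   [neg-or-rule on 8]
10. not b, 1   [neg-or-rule on 8]
11. a or b, 2   [neg-Box-rule on 7: fresh world 2, 1R2]
12. not (a or b), 2   [Box-rule on 2 via 0R2]
13. not a, 2   [neg-or-rule on 12]
14. not b, 2   [neg-or-rule on 12]
15. b, 2   [or-rule on 11 (branches; this branch)]
Accessibility: 0R0, 0R1, 0R2, 1R0, 1R1, 1R2, 2R0, 2R1, 2R2
Branch closes: b and not b both at 2.
All branches of the tableau close; one closing branch shown above.

Unsatisfiable (every branch closes)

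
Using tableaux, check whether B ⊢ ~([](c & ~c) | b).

Tableau for the negation [](c & ~c) | b:
1. [](c & ~c) | b, u
2. b, u   [|-rule on 1 (branches; this branch)]
Accessibility: uRu
The negation has an open branch (countermodel exists).

No, not valid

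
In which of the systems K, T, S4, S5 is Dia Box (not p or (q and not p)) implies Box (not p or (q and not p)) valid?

S5

S5-tableau for the negation not (Dia Box (not p or (q and not p)) implies Box (not p or (q and not p))):
1. not (Dia Box (not p or (q and not p)) implies Box (not p or (q and not p))), w0
2. Dia Box (not p or (q and not p)), w0
3. not Box (not p or (q and not p)), w0
4. Box (not p or (q and not p)), w1
5. not p or (q and not p), w0
6. not p or (q and not p), w1
7. q and not p, w0
8. q, w0
9. not p, w0
10. q and not p, w1
11. q, w1
12. not p, w1
13. not (not p or (q and not p)), w2
14. p, w2
15. not (q and not p), w2
16. not p or (q and not p), w2
17. q and not p, w2
18. q, w2
19. not p, w2
Accessibility: w0Rw0, w0Rw1, w0Rw2, w1Rw0, w1Rw1, w1Rw2, w2Rw0, w2Rw1, w2Rw2
Branch closes: p and not p both at w2.
Every branch closes (one shown): valid in S5.
S4-tableau for the negation not (Dia Box (not p or (q and not p)) implies Box (not p or (q and not p))):
1. not (Dia Box (not p or (q and not p)) implies Box (not p or (q and not p))), w0
2. Dia Box (not p or (q and not p)), w0
3. not Box (not p or (q and not p)), w0
4. Box (not p or (q and not p)), w1
5. not p or (q and not p), w1
6. q and not p, w1
7. q, w1
8. not p, w1
9. not (not p or (q and not p)), w2
10. p, w2
11. not (q and not p), w2
Accessibility: w0Rw0, w0Rw1, w0Rw2, w1Rw1, w2Rw2
Complete open branch: countermodel on an S4-frame, so not valid in S4, nor in K, T (the same frame is also a K-frame and a T-frame).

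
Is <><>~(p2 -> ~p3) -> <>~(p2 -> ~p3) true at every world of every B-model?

Not valid

Tableau for the negation ~(<><>~(p2 -> ~p3) -> <>~(p2 -> ~p3)):
1. ~(<><>~(p2 -> ~p3) -> <>~(p2 -> ~p3)), w0
2. <><>~(p2 -> ~p3), w0
3. ~<>~(p2 -> ~p3), w0
4. p2 -> ~p3, w0
5. ~p3, w0
6. <>~(p2 -> ~p3), w1
7. p2 -> ~p3, w1
8. ~p3, w1
9. ~(p2 -> ~p3), w2
10. p2, w2
11. p3, w2
Accessibility: w0Rw0, w0Rw1, w1Rw0, w1Rw1, w1Rw2, w2Rw1, w2Rw2
The negation has an open branch (countermodel exists).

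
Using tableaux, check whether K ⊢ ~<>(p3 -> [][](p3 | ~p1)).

Tableau for the negation <>(p3 -> [][](p3 | ~p1)):
1. <>(p3 -> [][](p3 | ~p1)), w0
2. p3 -> [][](p3 | ~p1), w1   [<>-rule on 1: fresh world w1, w0Rw1]
3. [][](p3 | ~p1), w1   [->-rule on 2 (branches; this branch)]
Accessibility: w0Rw1
The negation has an open branch (countermodel exists).

No, not valid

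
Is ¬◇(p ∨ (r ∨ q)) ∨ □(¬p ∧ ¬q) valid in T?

Tableau for the negation ¬(¬◇(p ∨ (r ∨ q)) ∨ □(¬p ∧ ¬q)):
1. ¬(¬◇(p ∨ (r ∨ q)) ∨ □(¬p ∧ ¬q)), u
2. ◇(p ∨ (r ∨ q)), u
3. ¬□(¬p ∧ ¬q), u
4. p ∨ (r ∨ q), v
5. r ∨ q, v
6. q, v
7. ¬(¬p ∧ ¬q), w
8. q, w
Accessibility: uRu, uRv, uRw, vRv, wRw
The negation has an open branch (countermodel exists).

Not valid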